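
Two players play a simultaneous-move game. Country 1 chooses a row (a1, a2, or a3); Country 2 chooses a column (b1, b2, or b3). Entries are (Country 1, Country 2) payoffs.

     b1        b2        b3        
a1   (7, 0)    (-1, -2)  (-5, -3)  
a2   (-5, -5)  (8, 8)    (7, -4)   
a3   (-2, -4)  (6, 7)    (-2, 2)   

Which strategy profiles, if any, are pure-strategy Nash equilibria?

(a1, b1) and (a2, b2)

A profile is a Nash equilibrium when each player is best-responding to the other.
Country 1's best responses — vs b1: a1 (payoff 7); vs b2: a2 (payoff 8); vs b3: a2 (payoff 7).
Country 2's best responses — vs a1: b1 (payoff 0); vs a2: b2 (payoff 8); vs a3: b2 (payoff 7).
Mutual best responses occur at (a1, b1) and (a2, b2); at each, neither player gains by switching.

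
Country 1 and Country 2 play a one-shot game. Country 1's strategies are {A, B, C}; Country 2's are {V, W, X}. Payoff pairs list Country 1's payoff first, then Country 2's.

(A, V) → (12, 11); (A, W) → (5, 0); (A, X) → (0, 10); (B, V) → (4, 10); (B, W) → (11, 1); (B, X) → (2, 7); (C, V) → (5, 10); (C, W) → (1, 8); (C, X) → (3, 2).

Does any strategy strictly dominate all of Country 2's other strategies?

V

A strategy is strictly dominant if it gives Country 2 a strictly higher payoff than every other strategy, against every choice by the opponent.
V strictly dominates: vs A: 11 > each of {0, 10}; vs B: 10 > each of {1, 7}; vs C: 10 > each of {8, 2}.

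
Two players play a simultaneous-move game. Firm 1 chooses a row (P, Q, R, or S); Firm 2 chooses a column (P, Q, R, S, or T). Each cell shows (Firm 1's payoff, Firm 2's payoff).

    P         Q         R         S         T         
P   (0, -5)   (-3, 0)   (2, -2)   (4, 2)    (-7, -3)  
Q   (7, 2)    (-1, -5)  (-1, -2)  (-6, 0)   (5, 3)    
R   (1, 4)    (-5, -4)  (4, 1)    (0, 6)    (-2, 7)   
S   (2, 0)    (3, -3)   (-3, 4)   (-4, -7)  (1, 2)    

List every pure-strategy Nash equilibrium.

Check mutual best responses: a cell is a NE iff neither player can gain by unilaterally deviating.
Firm 1's best responses — vs P: Q (payoff 7); vs Q: S (payoff 3); vs R: R (payoff 4); vs S: P (payoff 4); vs T: Q (payoff 5).
Firm 2's best responses — vs P: S (payoff 2); vs Q: T (payoff 3); vs R: T (payoff 7); vs S: R (payoff 4).
Mutual best responses occur at (P, S) and (Q, T); at each, neither player gains by switching.

(P, S) and (Q, T)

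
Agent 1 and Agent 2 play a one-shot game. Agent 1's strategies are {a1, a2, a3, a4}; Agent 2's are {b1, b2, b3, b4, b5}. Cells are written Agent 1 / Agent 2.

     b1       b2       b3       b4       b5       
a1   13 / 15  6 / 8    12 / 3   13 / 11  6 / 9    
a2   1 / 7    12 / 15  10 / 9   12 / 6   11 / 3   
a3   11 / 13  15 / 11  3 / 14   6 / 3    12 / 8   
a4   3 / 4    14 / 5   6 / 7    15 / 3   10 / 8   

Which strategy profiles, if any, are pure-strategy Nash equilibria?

Check mutual best responses: a cell is a NE iff neither player can gain by unilaterally deviating.
Agent 1's best responses — vs b1: a1 (payoff 13); vs b2: a3 (payoff 15); vs b3: a1 (payoff 12); vs b4: a4 (payoff 15); vs b5: a3 (payoff 12).
Agent 2's best responses — vs a1: b1 (payoff 15); vs a2: b2 (payoff 15); vs a3: b3 (payoff 14); vs a4: b5 (payoff 8).
The only mutual best response is (a1, b1); neither player gains by switching there.

(a1, b1)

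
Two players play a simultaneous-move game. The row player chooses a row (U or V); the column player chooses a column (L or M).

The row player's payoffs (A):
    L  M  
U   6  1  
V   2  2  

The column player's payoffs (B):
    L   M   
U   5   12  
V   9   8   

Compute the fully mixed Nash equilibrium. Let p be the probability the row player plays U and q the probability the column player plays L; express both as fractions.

In a mixed NE each player is indifferent between their pure strategies, so the opponent's mix sets the indifference.
The column player indifferent between L and M: p·5 + (1−p)·9 = p·12 + (1−p)·8 ⟹ 9 + (-4)p = 8 + 4p ⟹ p = 1/8.
The row player indifferent between U and V: q·6 + (1−q)·1 = q·2 + (1−q)·2 ⟹ 1 + 5q = 2 + 0q ⟹ q = 1/5.

p = 1/8, q = 1/5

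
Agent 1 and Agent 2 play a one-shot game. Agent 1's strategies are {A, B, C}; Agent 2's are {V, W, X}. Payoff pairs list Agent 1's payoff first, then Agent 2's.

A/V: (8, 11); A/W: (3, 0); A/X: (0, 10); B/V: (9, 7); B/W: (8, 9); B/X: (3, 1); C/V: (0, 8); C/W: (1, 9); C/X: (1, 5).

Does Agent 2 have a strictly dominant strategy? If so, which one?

Check whether one of Agent 2's strategies beats all alternatives regardless of what the opponent does.
V is not dominant: against B, W gives 9 > 7.
W is not dominant: against A, V gives 11 > 0.
X is not dominant: against A, V gives 11 > 10.
No single strategy is best against every opponent action.

No strictly dominant strategy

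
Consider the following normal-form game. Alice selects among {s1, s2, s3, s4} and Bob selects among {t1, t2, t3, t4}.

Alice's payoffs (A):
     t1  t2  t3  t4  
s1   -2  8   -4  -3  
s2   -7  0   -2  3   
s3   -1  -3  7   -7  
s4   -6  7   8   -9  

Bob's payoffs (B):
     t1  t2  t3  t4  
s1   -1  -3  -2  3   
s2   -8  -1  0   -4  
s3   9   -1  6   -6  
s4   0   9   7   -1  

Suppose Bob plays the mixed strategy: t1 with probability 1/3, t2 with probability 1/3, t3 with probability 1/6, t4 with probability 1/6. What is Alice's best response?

s1

Alice's best reply maximizes expected payoff against the mix.
s1: (1/3)·(-2) + (1/3)·8 + (1/6)·(-4) + (1/6)·(-3) = 5/6
s2: (1/3)·(-7) + (1/3)·0 + (1/6)·(-2) + (1/6)·3 = -13/6
s3: (1/3)·(-1) + (1/3)·(-3) + (1/6)·7 + (1/6)·(-7) = -4/3
s4: (1/3)·(-6) + (1/3)·7 + (1/6)·8 + (1/6)·(-9) = 1/6
Highest expected payoff is 5/6, from s1.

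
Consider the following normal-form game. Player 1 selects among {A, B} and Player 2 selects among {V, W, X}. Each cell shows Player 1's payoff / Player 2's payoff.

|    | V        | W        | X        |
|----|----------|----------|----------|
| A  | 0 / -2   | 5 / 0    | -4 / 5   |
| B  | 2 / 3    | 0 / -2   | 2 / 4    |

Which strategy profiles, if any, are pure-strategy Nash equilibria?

Check mutual best responses: a cell is a NE iff neither player can gain by unilaterally deviating.
Player 1's best responses — vs V: B (payoff 2); vs W: A (payoff 5); vs X: B (payoff 2).
Player 2's best responses — vs A: X (payoff 5); vs B: X (payoff 4).
The only mutual best response is (B, X); neither player gains by switching there.

(B, X)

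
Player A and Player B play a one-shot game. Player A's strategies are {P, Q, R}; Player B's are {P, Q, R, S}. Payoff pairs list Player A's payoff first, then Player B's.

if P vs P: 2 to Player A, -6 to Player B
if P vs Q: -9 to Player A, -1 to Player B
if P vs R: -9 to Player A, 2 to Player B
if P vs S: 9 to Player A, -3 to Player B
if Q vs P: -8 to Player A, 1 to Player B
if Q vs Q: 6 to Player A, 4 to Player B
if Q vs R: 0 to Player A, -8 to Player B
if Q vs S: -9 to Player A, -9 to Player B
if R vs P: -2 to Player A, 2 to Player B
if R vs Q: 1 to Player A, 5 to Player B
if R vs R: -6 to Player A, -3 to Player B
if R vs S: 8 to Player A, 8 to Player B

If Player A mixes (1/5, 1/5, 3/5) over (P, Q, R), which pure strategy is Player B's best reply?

Q

Player B's best reply maximizes expected payoff against the mix.
P: (1/5)·(-6) + (1/5)·1 + (3/5)·2 = 1/5
Q: (1/5)·(-1) + (1/5)·4 + (3/5)·5 = 18/5
R: (1/5)·2 + (1/5)·(-8) + (3/5)·(-3) = -3
S: (1/5)·(-3) + (1/5)·(-9) + (3/5)·8 = 12/5
Highest expected payoff is 18/5, from Q.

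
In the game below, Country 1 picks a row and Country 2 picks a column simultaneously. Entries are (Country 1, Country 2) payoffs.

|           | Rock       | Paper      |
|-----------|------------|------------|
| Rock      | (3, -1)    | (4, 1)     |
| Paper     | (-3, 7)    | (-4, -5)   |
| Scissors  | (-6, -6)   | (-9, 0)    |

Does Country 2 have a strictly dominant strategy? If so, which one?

A strategy is strictly dominant if it gives Country 2 a strictly higher payoff than every other strategy, against every choice by the opponent.
Rock is not dominant: against Rock, Paper gives 1 > -1.
Paper is not dominant: against Paper, Rock gives 7 > -5.
No single strategy is best against every opponent action.

None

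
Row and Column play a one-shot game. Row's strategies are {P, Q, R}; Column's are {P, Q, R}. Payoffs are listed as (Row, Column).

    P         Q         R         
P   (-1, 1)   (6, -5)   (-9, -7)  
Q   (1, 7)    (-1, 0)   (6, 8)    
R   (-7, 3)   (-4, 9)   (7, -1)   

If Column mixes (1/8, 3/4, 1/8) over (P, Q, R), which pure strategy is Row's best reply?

P

Compute Row's expected payoff from each pure strategy against the given mix.
P: (1/8)·(-1) + (3/4)·6 + (1/8)·(-9) = 13/4
Q: (1/8)·1 + (3/4)·(-1) + (1/8)·6 = 1/8
R: (1/8)·(-7) + (3/4)·(-4) + (1/8)·7 = -3
Highest expected payoff is 13/4, from P.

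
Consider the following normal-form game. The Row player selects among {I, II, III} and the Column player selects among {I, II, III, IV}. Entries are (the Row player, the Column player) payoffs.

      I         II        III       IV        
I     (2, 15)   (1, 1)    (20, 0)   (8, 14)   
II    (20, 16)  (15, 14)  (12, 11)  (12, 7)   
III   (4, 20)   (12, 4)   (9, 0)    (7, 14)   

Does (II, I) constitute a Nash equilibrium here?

Yes

Holding the Column player at I: the Row player gets 20 from II, versus 2 from I, 4 from III. No profitable deviation for the Row player.
Holding the Row player at II: the Column player gets 16 from I, versus 14 from II, 11 from III, 7 from IV. No profitable deviation for the Column player either.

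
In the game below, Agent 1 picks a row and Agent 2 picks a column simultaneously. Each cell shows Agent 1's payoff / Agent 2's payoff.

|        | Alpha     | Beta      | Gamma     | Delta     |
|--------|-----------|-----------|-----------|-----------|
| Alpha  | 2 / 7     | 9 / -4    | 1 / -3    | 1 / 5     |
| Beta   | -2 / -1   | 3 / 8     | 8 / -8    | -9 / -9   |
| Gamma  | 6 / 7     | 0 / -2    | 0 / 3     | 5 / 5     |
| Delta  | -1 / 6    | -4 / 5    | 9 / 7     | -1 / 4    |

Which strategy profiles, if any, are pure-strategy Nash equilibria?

(Gamma, Alpha) and (Delta, Gamma)

Check mutual best responses: a cell is a NE iff neither player can gain by unilaterally deviating.
Agent 1's best responses — vs Alpha: Gamma (payoff 6); vs Beta: Alpha (payoff 9); vs Gamma: Delta (payoff 9); vs Delta: Gamma (payoff 5).
Agent 2's best responses — vs Alpha: Alpha (payoff 7); vs Beta: Beta (payoff 8); vs Gamma: Alpha (payoff 7); vs Delta: Gamma (payoff 7).
Mutual best responses occur at (Gamma, Alpha) and (Delta, Gamma); at each, neither player gains by switching.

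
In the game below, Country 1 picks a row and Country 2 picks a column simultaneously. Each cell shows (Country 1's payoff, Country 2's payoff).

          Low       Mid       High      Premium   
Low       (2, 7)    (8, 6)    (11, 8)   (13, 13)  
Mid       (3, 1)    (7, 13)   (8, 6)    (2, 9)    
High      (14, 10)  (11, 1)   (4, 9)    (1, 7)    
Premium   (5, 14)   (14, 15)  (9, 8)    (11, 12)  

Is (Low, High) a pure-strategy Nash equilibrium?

No

Holding Country 2 at High: Country 1 gets 11 from Low, versus 8 from Mid, 4 from High, 9 from Premium. No profitable deviation for Country 1.
Holding Country 1 at Low: Country 2 gets 8 from High but could get 13 by switching to Premium. Country 2 has a profitable deviation.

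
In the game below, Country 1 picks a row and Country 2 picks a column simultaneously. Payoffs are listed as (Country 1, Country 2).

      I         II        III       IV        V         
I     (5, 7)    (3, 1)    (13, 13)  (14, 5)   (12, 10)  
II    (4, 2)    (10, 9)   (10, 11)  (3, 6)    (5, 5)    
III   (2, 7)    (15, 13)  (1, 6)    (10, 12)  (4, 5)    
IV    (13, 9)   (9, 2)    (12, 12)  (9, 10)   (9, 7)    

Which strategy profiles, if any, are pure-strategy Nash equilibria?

Find each player's best response to every opponent strategy; NE are the intersections.
Country 1's best responses — vs I: IV (payoff 13); vs II: III (payoff 15); vs III: I (payoff 13); vs IV: I (payoff 14); vs V: I (payoff 12).
Country 2's best responses — vs I: III (payoff 13); vs II: III (payoff 11); vs III: II (payoff 13); vs IV: III (payoff 12).
Mutual best responses occur at (I, III) and (III, II); at each, neither player gains by switching.

(I, III) and (III, II)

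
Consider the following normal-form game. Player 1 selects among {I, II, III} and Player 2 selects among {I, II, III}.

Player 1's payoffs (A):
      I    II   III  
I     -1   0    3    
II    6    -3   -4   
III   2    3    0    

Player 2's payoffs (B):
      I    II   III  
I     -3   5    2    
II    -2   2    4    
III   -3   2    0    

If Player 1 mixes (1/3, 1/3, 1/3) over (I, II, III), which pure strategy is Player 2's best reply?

II

Compute Player 2's expected payoff from each pure strategy against the given mix.
I: (1/3)·(-3) + (1/3)·(-2) + (1/3)·(-3) = -8/3
II: (1/3)·5 + (1/3)·2 + (1/3)·2 = 3
III: (1/3)·2 + (1/3)·4 + (1/3)·0 = 2
Highest expected payoff is 3, from II.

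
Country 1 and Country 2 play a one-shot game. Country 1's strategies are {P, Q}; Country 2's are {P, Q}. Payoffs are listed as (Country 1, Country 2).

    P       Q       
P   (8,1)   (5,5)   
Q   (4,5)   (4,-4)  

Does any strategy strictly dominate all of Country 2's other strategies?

None

A strategy is strictly dominant if it gives Country 2 a strictly higher payoff than every other strategy, against every choice by the opponent.
P is not dominant: against P, Q gives 5 > 1.
Q is not dominant: against Q, P gives 5 > -4.
No single strategy is best against every opponent action.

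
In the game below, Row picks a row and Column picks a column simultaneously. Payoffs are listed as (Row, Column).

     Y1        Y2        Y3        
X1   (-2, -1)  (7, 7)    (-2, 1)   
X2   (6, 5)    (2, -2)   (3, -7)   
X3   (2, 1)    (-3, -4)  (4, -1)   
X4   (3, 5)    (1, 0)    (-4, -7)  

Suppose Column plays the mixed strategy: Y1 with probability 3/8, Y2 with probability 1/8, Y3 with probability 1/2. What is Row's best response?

X2

Row's best reply maximizes expected payoff against the mix.
X1: (3/8)·(-2) + (1/8)·7 + (1/2)·(-2) = -7/8
X2: (3/8)·6 + (1/8)·2 + (1/2)·3 = 4
X3: (3/8)·2 + (1/8)·(-3) + (1/2)·4 = 19/8
X4: (3/8)·3 + (1/8)·1 + (1/2)·(-4) = -3/4
Highest expected payoff is 4, from X2.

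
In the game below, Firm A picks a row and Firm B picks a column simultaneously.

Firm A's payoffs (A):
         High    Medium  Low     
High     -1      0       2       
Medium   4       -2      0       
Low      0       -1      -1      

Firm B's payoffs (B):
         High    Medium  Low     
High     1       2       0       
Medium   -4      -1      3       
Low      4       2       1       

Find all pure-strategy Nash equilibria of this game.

(High, Medium)

Find each player's best response to every opponent strategy; NE are the intersections.
Firm A's best responses — vs High: Medium (payoff 4); vs Medium: High (payoff 0); vs Low: High (payoff 2).
Firm B's best responses — vs High: Medium (payoff 2); vs Medium: Low (payoff 3); vs Low: High (payoff 4).
The only mutual best response is (High, Medium); neither player gains by switching there.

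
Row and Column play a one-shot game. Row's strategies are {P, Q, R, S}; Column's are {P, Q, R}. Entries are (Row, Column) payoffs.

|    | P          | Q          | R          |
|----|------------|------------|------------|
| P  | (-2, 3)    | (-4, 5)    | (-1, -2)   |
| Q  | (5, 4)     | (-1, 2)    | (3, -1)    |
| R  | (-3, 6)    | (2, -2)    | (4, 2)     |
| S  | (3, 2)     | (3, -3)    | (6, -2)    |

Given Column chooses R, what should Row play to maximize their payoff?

S

With Column fixed at R, Row's payoffs are: P → -1, Q → 3, R → 4, S → 6.
The maximum is 6, achieved by S.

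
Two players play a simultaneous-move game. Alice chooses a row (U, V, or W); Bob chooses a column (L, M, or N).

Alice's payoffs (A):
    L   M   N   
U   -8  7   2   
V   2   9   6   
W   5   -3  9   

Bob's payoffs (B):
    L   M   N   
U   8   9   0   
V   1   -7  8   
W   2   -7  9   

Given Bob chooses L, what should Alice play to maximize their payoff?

W

With Bob fixed at L, Alice's payoffs are: U → -8, V → 2, W → 5.
The maximum is 5, achieved by W.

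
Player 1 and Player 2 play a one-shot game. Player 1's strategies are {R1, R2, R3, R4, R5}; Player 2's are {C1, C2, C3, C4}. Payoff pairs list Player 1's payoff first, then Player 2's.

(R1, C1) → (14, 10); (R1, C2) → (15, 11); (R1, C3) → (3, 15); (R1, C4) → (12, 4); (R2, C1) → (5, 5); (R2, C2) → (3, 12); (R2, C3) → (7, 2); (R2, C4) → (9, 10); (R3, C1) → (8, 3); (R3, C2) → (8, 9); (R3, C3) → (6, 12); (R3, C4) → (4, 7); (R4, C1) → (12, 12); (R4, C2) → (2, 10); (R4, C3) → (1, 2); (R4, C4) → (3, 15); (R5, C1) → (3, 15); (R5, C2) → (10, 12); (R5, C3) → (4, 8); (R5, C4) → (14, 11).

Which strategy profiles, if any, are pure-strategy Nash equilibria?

A profile is a Nash equilibrium when each player is best-responding to the other.
Player 1's best responses — vs C1: R1 (payoff 14); vs C2: R1 (payoff 15); vs C3: R2 (payoff 7); vs C4: R5 (payoff 14).
Player 2's best responses — vs R1: C3 (payoff 15); vs R2: C2 (payoff 12); vs R3: C3 (payoff 12); vs R4: C4 (payoff 15); vs R5: C1 (payoff 15).
No cell has both players best-responding. For instance, Player 1's best reply to C2 is R1, but against R1 Player 2 prefers C3 over C2.

No pure-strategy Nash equilibrium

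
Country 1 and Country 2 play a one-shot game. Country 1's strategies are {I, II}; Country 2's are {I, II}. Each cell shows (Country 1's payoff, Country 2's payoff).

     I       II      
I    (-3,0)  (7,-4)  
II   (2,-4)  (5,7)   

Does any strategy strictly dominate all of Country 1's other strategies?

No strictly dominant strategy

A strategy is strictly dominant if it gives Country 1 a strictly higher payoff than every other strategy, against every choice by the opponent.
I is not dominant: against I, II gives 2 > -3.
II is not dominant: against II, I gives 7 > 5.
No single strategy is best against every opponent action.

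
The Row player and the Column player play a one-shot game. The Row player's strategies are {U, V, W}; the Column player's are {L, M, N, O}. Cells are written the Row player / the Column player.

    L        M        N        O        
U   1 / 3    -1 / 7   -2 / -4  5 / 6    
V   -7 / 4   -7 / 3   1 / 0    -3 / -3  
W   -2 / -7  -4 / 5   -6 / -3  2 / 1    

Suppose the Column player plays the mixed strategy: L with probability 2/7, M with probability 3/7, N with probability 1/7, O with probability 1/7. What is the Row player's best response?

U

The Row player's best reply maximizes expected payoff against the mix.
U: (2/7)·1 + (3/7)·(-1) + (1/7)·(-2) + (1/7)·5 = 2/7
V: (2/7)·(-7) + (3/7)·(-7) + (1/7)·1 + (1/7)·(-3) = -37/7
W: (2/7)·(-2) + (3/7)·(-4) + (1/7)·(-6) + (1/7)·2 = -20/7
Highest expected payoff is 2/7, from U.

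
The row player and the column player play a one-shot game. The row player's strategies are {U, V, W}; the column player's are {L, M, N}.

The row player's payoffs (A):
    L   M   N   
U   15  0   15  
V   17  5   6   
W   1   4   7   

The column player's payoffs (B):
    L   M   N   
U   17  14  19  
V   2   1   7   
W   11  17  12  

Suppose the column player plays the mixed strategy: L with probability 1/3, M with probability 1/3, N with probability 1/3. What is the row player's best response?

The row player's best reply maximizes expected payoff against the mix.
U: (1/3)·15 + (1/3)·0 + (1/3)·15 = 10
V: (1/3)·17 + (1/3)·5 + (1/3)·6 = 28/3
W: (1/3)·1 + (1/3)·4 + (1/3)·7 = 4
Highest expected payoff is 10, from U.

U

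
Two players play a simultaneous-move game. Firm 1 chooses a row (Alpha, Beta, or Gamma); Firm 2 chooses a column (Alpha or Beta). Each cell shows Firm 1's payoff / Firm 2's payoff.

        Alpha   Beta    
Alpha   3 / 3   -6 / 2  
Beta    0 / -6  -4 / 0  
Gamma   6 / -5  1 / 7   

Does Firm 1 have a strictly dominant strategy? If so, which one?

A strategy is strictly dominant if it gives Firm 1 a strictly higher payoff than every other strategy, against every choice by the opponent.
Gamma strictly dominates: vs Alpha: 6 > each of {3, 0}; vs Beta: 1 > each of {-6, -4}.

Gamma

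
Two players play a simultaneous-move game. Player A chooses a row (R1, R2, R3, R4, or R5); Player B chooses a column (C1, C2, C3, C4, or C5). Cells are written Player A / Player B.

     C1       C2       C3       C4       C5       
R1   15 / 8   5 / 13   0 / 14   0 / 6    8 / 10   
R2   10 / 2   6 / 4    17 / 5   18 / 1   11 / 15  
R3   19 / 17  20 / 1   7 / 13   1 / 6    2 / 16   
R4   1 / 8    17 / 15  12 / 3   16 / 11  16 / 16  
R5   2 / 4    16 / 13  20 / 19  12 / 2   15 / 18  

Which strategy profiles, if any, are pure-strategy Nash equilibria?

(R3, C1), (R4, C5), and (R5, C3)

Check mutual best responses: a cell is a NE iff neither player can gain by unilaterally deviating.
Player A's best responses — vs C1: R3 (payoff 19); vs C2: R3 (payoff 20); vs C3: R5 (payoff 20); vs C4: R2 (payoff 18); vs C5: R4 (payoff 16).
Player B's best responses — vs R1: C3 (payoff 14); vs R2: C5 (payoff 15); vs R3: C1 (payoff 17); vs R4: C5 (payoff 16); vs R5: C3 (payoff 19).
Mutual best responses occur at (R3, C1), (R4, C5), and (R5, C3); at each, neither player gains by switching.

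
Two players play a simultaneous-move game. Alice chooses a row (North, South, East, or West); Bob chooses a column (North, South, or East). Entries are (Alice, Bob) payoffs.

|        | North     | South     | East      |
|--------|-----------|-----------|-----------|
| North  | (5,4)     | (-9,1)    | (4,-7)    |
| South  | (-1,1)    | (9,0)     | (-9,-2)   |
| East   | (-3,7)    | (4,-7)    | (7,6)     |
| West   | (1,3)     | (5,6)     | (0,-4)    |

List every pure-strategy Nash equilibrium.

(North, North)

Find each player's best response to every opponent strategy; NE are the intersections.
Alice's best responses — vs North: North (payoff 5); vs South: South (payoff 9); vs East: East (payoff 7).
Bob's best responses — vs North: North (payoff 4); vs South: North (payoff 1); vs East: North (payoff 7); vs West: South (payoff 6).
The only mutual best response is (North, North); neither player gains by switching there.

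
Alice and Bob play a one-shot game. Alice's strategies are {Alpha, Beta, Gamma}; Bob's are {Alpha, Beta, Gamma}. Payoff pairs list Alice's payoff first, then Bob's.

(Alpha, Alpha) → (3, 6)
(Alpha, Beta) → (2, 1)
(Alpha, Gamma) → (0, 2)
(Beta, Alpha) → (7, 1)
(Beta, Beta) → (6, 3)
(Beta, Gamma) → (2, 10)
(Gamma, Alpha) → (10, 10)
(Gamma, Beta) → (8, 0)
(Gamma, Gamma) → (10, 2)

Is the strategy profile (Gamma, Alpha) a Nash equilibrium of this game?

Holding Bob at Alpha: Alice gets 10 from Gamma, versus 3 from Alpha, 7 from Beta. No profitable deviation for Alice.
Holding Alice at Gamma: Bob gets 10 from Alpha, versus 0 from Beta, 2 from Gamma. No profitable deviation for Bob either.

Yes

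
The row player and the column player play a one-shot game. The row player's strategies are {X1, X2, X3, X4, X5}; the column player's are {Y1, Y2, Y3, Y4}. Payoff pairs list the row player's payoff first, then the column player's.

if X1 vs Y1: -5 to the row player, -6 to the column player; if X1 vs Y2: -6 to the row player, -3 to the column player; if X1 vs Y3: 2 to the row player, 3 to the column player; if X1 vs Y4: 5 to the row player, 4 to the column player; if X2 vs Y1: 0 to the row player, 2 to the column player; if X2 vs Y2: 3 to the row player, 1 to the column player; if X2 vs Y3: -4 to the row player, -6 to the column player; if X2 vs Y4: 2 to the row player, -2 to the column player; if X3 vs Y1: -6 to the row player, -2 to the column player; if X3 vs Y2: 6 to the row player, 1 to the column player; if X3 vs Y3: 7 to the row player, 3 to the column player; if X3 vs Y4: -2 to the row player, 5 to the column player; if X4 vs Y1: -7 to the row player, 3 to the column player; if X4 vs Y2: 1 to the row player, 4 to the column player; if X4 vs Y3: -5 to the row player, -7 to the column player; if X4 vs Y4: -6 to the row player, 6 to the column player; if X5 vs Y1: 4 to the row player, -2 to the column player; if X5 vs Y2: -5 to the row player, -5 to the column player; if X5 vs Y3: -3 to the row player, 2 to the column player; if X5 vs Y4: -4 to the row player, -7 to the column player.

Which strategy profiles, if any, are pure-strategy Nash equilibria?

(X1, Y4)

A profile is a Nash equilibrium when each player is best-responding to the other.
The row player's best responses — vs Y1: X5 (payoff 4); vs Y2: X3 (payoff 6); vs Y3: X3 (payoff 7); vs Y4: X1 (payoff 5).
The column player's best responses — vs X1: Y4 (payoff 4); vs X2: Y1 (payoff 2); vs X3: Y4 (payoff 5); vs X4: Y4 (payoff 6); vs X5: Y3 (payoff 2).
The only mutual best response is (X1, Y4); neither player gains by switching there.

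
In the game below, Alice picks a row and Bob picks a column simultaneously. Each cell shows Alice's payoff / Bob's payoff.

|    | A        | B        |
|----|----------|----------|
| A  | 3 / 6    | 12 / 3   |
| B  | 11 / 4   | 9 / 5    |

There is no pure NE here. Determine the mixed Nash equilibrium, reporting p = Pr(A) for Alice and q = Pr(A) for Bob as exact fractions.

In a mixed NE each player is indifferent between their pure strategies, so the opponent's mix sets the indifference.
Bob indifferent between A and B: p·6 + (1−p)·4 = p·3 + (1−p)·5 ⟹ 4 + 2p = 5 + (-2)p ⟹ p = 1/4.
Alice indifferent between A and B: q·3 + (1−q)·12 = q·11 + (1−q)·9 ⟹ 12 + (-9)q = 9 + 2q ⟹ q = 3/11.

p = 1/4, q = 3/11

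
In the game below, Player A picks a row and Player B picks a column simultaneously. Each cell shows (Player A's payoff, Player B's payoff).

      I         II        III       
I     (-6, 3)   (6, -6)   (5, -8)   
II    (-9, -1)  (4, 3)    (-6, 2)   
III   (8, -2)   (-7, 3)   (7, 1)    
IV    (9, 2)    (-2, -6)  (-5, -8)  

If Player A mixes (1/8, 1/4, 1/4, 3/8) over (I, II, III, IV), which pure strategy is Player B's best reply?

I

Player B's best reply maximizes expected payoff against the mix.
I: (1/8)·3 + (1/4)·(-1) + (1/4)·(-2) + (3/8)·2 = 3/8
II: (1/8)·(-6) + (1/4)·3 + (1/4)·3 + (3/8)·(-6) = -3/2
III: (1/8)·(-8) + (1/4)·2 + (1/4)·1 + (3/8)·(-8) = -13/4
Highest expected payoff is 3/8, from I.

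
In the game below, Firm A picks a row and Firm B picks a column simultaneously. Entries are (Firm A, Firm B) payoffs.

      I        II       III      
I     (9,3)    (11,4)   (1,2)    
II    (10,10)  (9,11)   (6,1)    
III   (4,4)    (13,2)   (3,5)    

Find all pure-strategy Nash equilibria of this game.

Find each player's best response to every opponent strategy; NE are the intersections.
Firm A's best responses — vs I: II (payoff 10); vs II: III (payoff 13); vs III: II (payoff 6).
Firm B's best responses — vs I: II (payoff 4); vs II: II (payoff 11); vs III: III (payoff 5).
No cell has both players best-responding. For instance, Firm A's best reply to I is II, but against II Firm B prefers II over I.

No pure-strategy Nash equilibrium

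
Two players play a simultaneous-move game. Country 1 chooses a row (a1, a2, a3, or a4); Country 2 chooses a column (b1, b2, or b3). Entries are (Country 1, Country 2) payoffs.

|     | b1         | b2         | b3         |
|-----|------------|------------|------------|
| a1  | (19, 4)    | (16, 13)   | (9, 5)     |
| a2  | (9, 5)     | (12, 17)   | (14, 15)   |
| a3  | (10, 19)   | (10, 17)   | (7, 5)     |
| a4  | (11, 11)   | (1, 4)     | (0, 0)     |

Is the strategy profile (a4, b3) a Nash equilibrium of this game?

Holding Country 2 at b3: Country 1 gets 0 from a4 but could get 14 by switching to a2. Country 1 has a profitable deviation.

No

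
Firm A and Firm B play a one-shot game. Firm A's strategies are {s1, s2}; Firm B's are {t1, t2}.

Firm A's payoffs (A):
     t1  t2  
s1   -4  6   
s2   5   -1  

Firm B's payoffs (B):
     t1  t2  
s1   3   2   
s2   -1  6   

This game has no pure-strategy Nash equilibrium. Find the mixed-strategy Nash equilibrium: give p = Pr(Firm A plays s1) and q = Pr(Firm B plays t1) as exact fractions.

Each player's mixing probability is pinned down by making the *other* player indifferent.
Firm B indifferent between t1 and t2: p·3 + (1−p)·(-1) = p·2 + (1−p)·6 ⟹ (-1) + 4p = 6 + (-4)p ⟹ p = 7/8.
Firm A indifferent between s1 and s2: q·(-4) + (1−q)·6 = q·5 + (1−q)·(-1) ⟹ 6 + (-10)q = (-1) + 6q ⟹ q = 7/16.

p = 7/8, q = 7/16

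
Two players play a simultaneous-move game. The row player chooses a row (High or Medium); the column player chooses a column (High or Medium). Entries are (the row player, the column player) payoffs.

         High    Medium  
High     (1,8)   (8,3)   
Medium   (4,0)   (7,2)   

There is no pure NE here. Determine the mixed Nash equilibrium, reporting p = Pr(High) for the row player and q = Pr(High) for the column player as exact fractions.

In a mixed NE each player is indifferent between their pure strategies, so the opponent's mix sets the indifference.
The column player indifferent between High and Medium: p·8 + (1−p)·0 = p·3 + (1−p)·2 ⟹ 0 + 8p = 2 + 1p ⟹ p = 2/7.
The row player indifferent between High and Medium: q·1 + (1−q)·8 = q·4 + (1−q)·7 ⟹ 8 + (-7)q = 7 + (-3)q ⟹ q = 1/4.

p = 2/7, q = 1/4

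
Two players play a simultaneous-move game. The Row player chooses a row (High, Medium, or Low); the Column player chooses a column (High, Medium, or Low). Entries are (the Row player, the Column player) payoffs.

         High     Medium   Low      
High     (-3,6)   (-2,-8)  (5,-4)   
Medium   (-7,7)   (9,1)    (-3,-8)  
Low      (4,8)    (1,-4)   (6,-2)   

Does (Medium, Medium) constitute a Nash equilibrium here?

Holding the Column player at Medium: the Row player gets 9 from Medium, versus -2 from High, 1 from Low. No profitable deviation for the Row player.
Holding the Row player at Medium: the Column player gets 1 from Medium but could get 7 by switching to High. The Column player has a profitable deviation.

No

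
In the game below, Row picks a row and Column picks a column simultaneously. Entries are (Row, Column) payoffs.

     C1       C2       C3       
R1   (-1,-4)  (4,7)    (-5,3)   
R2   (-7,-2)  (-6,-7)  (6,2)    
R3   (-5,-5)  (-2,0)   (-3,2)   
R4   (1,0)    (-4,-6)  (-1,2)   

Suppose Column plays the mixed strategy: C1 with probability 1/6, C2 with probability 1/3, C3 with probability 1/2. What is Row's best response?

R2

Row's best reply maximizes expected payoff against the mix.
R1: (1/6)·(-1) + (1/3)·4 + (1/2)·(-5) = -4/3
R2: (1/6)·(-7) + (1/3)·(-6) + (1/2)·6 = -1/6
R3: (1/6)·(-5) + (1/3)·(-2) + (1/2)·(-3) = -3
R4: (1/6)·1 + (1/3)·(-4) + (1/2)·(-1) = -5/3
Highest expected payoff is -1/6, from R2.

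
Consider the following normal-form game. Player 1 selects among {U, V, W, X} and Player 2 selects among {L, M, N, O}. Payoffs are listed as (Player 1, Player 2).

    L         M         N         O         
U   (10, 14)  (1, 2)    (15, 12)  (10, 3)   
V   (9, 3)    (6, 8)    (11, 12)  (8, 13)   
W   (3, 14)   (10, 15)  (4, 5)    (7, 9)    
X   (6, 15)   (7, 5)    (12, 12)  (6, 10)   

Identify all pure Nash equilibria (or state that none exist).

Check mutual best responses: a cell is a NE iff neither player can gain by unilaterally deviating.
Player 1's best responses — vs L: U (payoff 10); vs M: W (payoff 10); vs N: U (payoff 15); vs O: U (payoff 10).
Player 2's best responses — vs U: L (payoff 14); vs V: O (payoff 13); vs W: M (payoff 15); vs X: L (payoff 15).
Mutual best responses occur at (U, L) and (W, M); at each, neither player gains by switching.

(U, L) and (W, M)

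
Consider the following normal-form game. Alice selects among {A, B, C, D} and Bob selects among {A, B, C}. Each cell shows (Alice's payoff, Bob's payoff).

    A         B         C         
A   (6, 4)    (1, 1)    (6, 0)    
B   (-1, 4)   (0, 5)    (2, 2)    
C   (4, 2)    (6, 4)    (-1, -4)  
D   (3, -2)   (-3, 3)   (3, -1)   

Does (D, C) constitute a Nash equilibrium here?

No

Holding Bob at C: Alice gets 3 from D but could get 6 by switching to A. Alice has a profitable deviation.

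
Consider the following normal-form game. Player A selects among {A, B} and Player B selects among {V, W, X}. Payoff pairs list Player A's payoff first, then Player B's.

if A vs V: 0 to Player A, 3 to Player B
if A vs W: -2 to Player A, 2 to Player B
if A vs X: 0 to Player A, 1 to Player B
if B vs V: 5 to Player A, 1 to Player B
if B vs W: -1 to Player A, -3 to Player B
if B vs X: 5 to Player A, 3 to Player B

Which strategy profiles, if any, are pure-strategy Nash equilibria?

(B, X)

A profile is a Nash equilibrium when each player is best-responding to the other.
Player A's best responses — vs V: B (payoff 5); vs W: B (payoff -1); vs X: B (payoff 5).
Player B's best responses — vs A: V (payoff 3); vs B: X (payoff 3).
The only mutual best response is (B, X); neither player gains by switching there.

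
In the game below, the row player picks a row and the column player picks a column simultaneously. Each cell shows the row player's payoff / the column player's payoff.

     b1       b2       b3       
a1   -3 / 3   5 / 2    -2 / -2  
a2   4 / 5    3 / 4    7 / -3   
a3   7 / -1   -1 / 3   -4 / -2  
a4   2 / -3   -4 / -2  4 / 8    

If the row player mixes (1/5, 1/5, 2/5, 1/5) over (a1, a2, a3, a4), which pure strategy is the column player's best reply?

Compute the column player's expected payoff from each pure strategy against the given mix.
b1: (1/5)·3 + (1/5)·5 + (2/5)·(-1) + (1/5)·(-3) = 3/5
b2: (1/5)·2 + (1/5)·4 + (2/5)·3 + (1/5)·(-2) = 2
b3: (1/5)·(-2) + (1/5)·(-3) + (2/5)·(-2) + (1/5)·8 = -1/5
Highest expected payoff is 2, from b2.

b2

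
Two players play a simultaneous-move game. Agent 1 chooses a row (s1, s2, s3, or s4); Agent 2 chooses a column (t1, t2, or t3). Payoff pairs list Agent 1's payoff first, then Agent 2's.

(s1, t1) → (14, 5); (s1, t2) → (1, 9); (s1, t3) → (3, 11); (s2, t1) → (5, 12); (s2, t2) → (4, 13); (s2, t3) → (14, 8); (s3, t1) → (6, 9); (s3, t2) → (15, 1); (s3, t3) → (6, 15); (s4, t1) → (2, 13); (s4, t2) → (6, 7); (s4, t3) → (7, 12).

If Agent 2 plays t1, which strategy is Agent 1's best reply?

With Agent 2 fixed at t1, Agent 1's payoffs are: s1 → 14, s2 → 5, s3 → 6, s4 → 2.
The maximum is 14, achieved by s1.

s1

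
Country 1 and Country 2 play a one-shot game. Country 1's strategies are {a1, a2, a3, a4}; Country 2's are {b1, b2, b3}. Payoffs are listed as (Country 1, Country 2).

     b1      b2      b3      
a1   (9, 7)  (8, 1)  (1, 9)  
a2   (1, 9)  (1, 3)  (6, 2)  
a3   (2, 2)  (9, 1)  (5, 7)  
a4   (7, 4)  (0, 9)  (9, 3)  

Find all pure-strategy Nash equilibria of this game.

No pure-strategy Nash equilibrium

Find each player's best response to every opponent strategy; NE are the intersections.
Country 1's best responses — vs b1: a1 (payoff 9); vs b2: a3 (payoff 9); vs b3: a4 (payoff 9).
Country 2's best responses — vs a1: b3 (payoff 9); vs a2: b1 (payoff 9); vs a3: b3 (payoff 7); vs a4: b2 (payoff 9).
No cell has both players best-responding. For instance, Country 1's best reply to b2 is a3, but against a3 Country 2 prefers b3 over b2.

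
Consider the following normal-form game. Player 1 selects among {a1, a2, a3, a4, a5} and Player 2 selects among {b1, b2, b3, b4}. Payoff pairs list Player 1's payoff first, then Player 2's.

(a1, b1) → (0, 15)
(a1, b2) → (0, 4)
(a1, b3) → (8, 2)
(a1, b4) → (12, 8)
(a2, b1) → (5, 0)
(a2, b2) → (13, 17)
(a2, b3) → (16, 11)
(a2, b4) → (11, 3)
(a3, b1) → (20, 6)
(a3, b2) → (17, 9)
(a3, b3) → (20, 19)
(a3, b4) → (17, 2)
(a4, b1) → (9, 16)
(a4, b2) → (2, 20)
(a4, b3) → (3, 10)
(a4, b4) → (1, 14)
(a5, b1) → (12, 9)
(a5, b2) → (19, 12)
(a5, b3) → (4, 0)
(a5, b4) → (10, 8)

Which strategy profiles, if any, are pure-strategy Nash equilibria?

(a3, b3) and (a5, b2)

Find each player's best response to every opponent strategy; NE are the intersections.
Player 1's best responses — vs b1: a3 (payoff 20); vs b2: a5 (payoff 19); vs b3: a3 (payoff 20); vs b4: a3 (payoff 17).
Player 2's best responses — vs a1: b1 (payoff 15); vs a2: b2 (payoff 17); vs a3: b3 (payoff 19); vs a4: b2 (payoff 20); vs a5: b2 (payoff 12).
Mutual best responses occur at (a3, b3) and (a5, b2); at each, neither player gains by switching.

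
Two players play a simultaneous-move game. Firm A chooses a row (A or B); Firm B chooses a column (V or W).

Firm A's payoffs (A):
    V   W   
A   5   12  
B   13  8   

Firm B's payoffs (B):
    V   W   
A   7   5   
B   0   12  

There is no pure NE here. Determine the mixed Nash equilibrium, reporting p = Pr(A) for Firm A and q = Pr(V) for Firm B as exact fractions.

p = 6/7, q = 1/3

In a mixed NE each player is indifferent between their pure strategies, so the opponent's mix sets the indifference.
Firm B indifferent between V and W: p·7 + (1−p)·0 = p·5 + (1−p)·12 ⟹ 0 + 7p = 12 + (-7)p ⟹ p = 6/7.
Firm A indifferent between A and B: q·5 + (1−q)·12 = q·13 + (1−q)·8 ⟹ 12 + (-7)q = 8 + 5q ⟹ q = 1/3.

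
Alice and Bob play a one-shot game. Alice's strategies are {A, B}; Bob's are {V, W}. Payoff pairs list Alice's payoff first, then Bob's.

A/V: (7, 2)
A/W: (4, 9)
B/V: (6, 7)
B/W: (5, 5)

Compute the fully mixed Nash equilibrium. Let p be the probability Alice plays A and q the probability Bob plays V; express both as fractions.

p = 2/9, q = 1/2

Each player's mixing probability is pinned down by making the *other* player indifferent.
Bob indifferent between V and W: p·2 + (1−p)·7 = p·9 + (1−p)·5 ⟹ 7 + (-5)p = 5 + 4p ⟹ p = 2/9.
Alice indifferent between A and B: q·7 + (1−q)·4 = q·6 + (1−q)·5 ⟹ 4 + 3q = 5 + 1q ⟹ q = 1/2.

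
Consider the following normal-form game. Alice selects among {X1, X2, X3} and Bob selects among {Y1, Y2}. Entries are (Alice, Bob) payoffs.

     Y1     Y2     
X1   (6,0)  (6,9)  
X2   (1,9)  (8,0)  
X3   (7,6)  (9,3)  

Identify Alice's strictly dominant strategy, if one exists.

Check whether one of Alice's strategies beats all alternatives regardless of what the opponent does.
X3 strictly dominates: vs Y1: 7 > each of {6, 1}; vs Y2: 9 > each of {6, 8}.

X3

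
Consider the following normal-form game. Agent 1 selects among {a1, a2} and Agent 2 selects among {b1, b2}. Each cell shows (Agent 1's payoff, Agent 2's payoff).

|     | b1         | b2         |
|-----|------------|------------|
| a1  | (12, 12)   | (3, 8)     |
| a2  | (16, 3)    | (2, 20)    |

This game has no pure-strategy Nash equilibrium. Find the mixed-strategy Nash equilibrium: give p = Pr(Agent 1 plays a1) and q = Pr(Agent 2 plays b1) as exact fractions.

In a mixed NE each player is indifferent between their pure strategies, so the opponent's mix sets the indifference.
Agent 2 indifferent between b1 and b2: p·12 + (1−p)·3 = p·8 + (1−p)·20 ⟹ 3 + 9p = 20 + (-12)p ⟹ p = 17/21.
Agent 1 indifferent between a1 and a2: q·12 + (1−q)·3 = q·16 + (1−q)·2 ⟹ 3 + 9q = 2 + 14q ⟹ q = 1/5.

p = 17/21, q = 1/5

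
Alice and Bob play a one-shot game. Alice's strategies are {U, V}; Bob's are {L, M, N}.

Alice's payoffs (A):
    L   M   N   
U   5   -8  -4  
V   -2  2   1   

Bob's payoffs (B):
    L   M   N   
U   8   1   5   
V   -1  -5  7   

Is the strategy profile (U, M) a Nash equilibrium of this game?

No

Holding Bob at M: Alice gets -8 from U but could get 2 by switching to V. Alice has a profitable deviation.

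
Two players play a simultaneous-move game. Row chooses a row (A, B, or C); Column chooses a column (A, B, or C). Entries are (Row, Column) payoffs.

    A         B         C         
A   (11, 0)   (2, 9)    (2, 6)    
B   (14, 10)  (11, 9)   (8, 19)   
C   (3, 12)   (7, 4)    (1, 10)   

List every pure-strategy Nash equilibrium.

Check mutual best responses: a cell is a NE iff neither player can gain by unilaterally deviating.
Row's best responses — vs A: B (payoff 14); vs B: B (payoff 11); vs C: B (payoff 8).
Column's best responses — vs A: B (payoff 9); vs B: C (payoff 19); vs C: A (payoff 12).
The only mutual best response is (B, C); neither player gains by switching there.

(B, C)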